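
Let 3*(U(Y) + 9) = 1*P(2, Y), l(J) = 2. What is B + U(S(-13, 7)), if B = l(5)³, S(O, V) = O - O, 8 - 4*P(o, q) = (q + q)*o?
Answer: -⅓ ≈ -0.33333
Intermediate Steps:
P(o, q) = 2 - o*q/2 (P(o, q) = 2 - (q + q)*o/4 = 2 - 2*q*o/4 = 2 - o*q/2)
S(O, V) = 0
B = 8 (B = 2³ = 8)
U(Y) = -25/3 - Y/3 (U(Y) = -9 + (1*(2 - ½*2*Y))/3 = -9 + (1*(2 - Y))/3 = -9 + (2 - Y)/3 = -9 + (⅔ - Y/3) = -25/3 - Y/3)
B + U(S(-13, 7)) = 8 + (-25/3 - ⅓*0) = 8 + (-25/3 + 0) = 8 - 25/3 = -⅓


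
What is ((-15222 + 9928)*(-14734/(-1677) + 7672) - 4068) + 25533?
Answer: -68154312527/1677 ≈ -4.0641e+7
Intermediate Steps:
((-15222 + 9928)*(-14734/(-1677) + 7672) - 4068) + 25533 = (-5294*(-14734*(-1/1677) + 7672) - 4068) + 25533 = (-5294*(14734/1677 + 7672) - 4068) + 25533 = (-5294*12880678/1677 - 4068) + 25533 = (-68190309332/1677 - 4068) + 25533 = -68197131368/1677 + 25533 = -68154312527/1677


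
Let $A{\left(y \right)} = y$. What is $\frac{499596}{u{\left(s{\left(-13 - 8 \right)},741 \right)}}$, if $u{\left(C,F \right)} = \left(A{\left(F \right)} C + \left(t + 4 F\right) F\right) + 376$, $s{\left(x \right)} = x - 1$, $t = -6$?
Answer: $\frac{4029}{17548} \approx 0.2296$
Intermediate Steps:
$s{\left(x \right)} = -1 + x$
$u{\left(C,F \right)} = 376 + C F + F \left(-6 + 4 F\right)$ ($u{\left(C,F \right)} = \left(F C + \left(-6 + 4 F\right) F\right) + 376 = \left(C F + F \left(-6 + 4 F\right)\right) + 376 = 376 + C F + F \left(-6 + 4 F\right)$)
$\frac{499596}{u{\left(s{\left(-13 - 8 \right)},741 \right)}} = \frac{499596}{376 - 4446 + 4 \cdot 741^{2} + \left(-1 - 21\right) 741} = \frac{499596}{376 - 4446 + 4 \cdot 549081 + \left(-1 - 21\right) 741} = \frac{499596}{376 - 4446 + 2196324 + \left(-1 - 21\right) 741} = \frac{499596}{376 - 4446 + 2196324 - 16302} = \frac{499596}{2175952} = 499596 \cdot \frac{1}{2175952} = \frac{4029}{17548}$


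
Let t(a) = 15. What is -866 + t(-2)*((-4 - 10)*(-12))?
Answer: 1654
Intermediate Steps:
-866 + t(-2)*((-4 - 10)*(-12)) = -866 + 15*((-4 - 10)*(-12)) = -866 + 15*(-14*(-12)) = -866 + 15*168 = -866 + 2520 = 1654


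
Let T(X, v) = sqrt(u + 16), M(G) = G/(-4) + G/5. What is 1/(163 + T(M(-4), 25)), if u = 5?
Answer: 163/26548 - sqrt(21)/26548 ≈ 0.0059672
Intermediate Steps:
M(G) = -G/20 (M(G) = G*(-1/4) + G*(1/5) = -G/4 + G/5 = -G/20)
T(X, v) = sqrt(21) (T(X, v) = sqrt(5 + 16) = sqrt(21))
1/(163 + T(M(-4), 25)) = 1/(163 + sqrt(21))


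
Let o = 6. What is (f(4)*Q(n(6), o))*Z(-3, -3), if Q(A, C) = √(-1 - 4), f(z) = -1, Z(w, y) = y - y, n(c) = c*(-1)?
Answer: 0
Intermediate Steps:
n(c) = -c
Z(w, y) = 0
Q(A, C) = I*√5 (Q(A, C) = √(-5) = I*√5)
(f(4)*Q(n(6), o))*Z(-3, -3) = -I*√5*0 = 0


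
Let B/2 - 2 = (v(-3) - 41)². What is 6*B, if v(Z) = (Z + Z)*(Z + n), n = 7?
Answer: 50724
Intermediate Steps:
v(Z) = 2*Z*(7 + Z) (v(Z) = (Z + Z)*(Z + 7) = (2*Z)*(7 + Z) = 2*Z*(7 + Z))
B = 8454 (B = 4 + 2*(2*(-3)*(7 - 3) - 41)² = 4 + 2*(2*(-3)*4 - 41)² = 4 + 2*(-24 - 41)² = 4 + 2*(-65)² = 4 + 2*4225 = 4 + 8450 = 8454)
6*B = 6*8454 = 50724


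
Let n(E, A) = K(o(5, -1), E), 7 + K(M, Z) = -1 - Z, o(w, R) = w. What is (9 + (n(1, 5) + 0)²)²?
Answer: 8100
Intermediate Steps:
K(M, Z) = -8 - Z (K(M, Z) = -7 + (-1 - Z) = -8 - Z)
n(E, A) = -8 - E
(9 + (n(1, 5) + 0)²)² = (9 + ((-8 - 1*1) + 0)²)² = (9 + ((-8 - 1) + 0)²)² = (9 + (-9 + 0)²)² = (9 + (-9)²)² = (9 + 81)² = 90² = 8100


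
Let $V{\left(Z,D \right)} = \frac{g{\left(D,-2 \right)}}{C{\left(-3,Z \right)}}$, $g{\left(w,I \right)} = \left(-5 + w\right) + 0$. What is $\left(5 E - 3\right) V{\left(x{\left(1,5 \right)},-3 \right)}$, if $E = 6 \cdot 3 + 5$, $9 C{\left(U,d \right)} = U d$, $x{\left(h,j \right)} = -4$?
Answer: $-672$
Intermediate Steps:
$g{\left(w,I \right)} = -5 + w$
$C{\left(U,d \right)} = \frac{U d}{9}$
$V{\left(Z,D \right)} = - \frac{3 \left(-5 + D\right)}{Z}$ ($V{\left(Z,D \right)} = \frac{-5 + D}{\frac{1}{9} \left(-3\right) Z} = \frac{-5 + D}{\left(- \frac{1}{3}\right) Z} = \left(-5 + D\right) \left(- \frac{3}{Z}\right) = - \frac{3 \left(-5 + D\right)}{Z}$)
$E = 23$ ($E = 18 + 5 = 23$)
$\left(5 E - 3\right) V{\left(x{\left(1,5 \right)},-3 \right)} = \left(5 \cdot 23 - 3\right) \frac{3 \left(5 - -3\right)}{-4} = \left(115 - 3\right) 3 \left(- \frac{1}{4}\right) \left(5 + 3\right) = 112 \cdot 3 \left(- \frac{1}{4}\right) 8 = 112 \left(-6\right) = -672$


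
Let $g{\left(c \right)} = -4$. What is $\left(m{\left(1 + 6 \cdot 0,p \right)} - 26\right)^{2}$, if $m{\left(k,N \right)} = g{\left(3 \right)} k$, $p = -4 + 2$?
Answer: $900$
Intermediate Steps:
$p = -2$
$m{\left(k,N \right)} = - 4 k$
$\left(m{\left(1 + 6 \cdot 0,p \right)} - 26\right)^{2} = \left(- 4 \left(1 + 6 \cdot 0\right) - 26\right)^{2} = \left(- 4 \left(1 + 0\right) - 26\right)^{2} = \left(\left(-4\right) 1 - 26\right)^{2} = \left(-4 - 26\right)^{2} = \left(-30\right)^{2} = 900$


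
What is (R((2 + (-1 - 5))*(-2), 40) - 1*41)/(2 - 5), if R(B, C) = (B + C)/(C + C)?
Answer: 202/15 ≈ 13.467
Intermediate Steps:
R(B, C) = (B + C)/(2*C) (R(B, C) = (B + C)/((2*C)) = (B + C)*(1/(2*C)) = (B + C)/(2*C))
(R((2 + (-1 - 5))*(-2), 40) - 1*41)/(2 - 5) = ((½)*((2 + (-1 - 5))*(-2) + 40)/40 - 1*41)/(2 - 5) = ((½)*(1/40)*((2 - 6)*(-2) + 40) - 41)/(-3) = ((½)*(1/40)*(-4*(-2) + 40) - 41)*(-⅓) = ((½)*(1/40)*(8 + 40) - 41)*(-⅓) = ((½)*(1/40)*48 - 41)*(-⅓) = (⅗ - 41)*(-⅓) = -202/5*(-⅓) = 202/15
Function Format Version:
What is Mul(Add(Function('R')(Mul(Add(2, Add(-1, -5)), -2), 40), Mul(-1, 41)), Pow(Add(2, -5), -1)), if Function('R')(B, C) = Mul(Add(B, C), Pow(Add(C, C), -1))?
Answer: Rational(202, 15) ≈ 13.467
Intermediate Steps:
Function('R')(B, C) = Mul(Rational(1, 2), Pow(C, -1), Add(B, C)) (Function('R')(B, C) = Mul(Add(B, C), Pow(Mul(2, C), -1)) = Mul(Add(B, C), Mul(Rational(1, 2), Pow(C, -1))) = Mul(Rational(1, 2), Pow(C, -1), Add(B, C)))
Mul(Add(Function('R')(Mul(Add(2, Add(-1, -5)), -2), 40), Mul(-1, 41)), Pow(Add(2, -5), -1)) = Mul(Add(Mul(Rational(1, 2), Pow(40, -1), Add(Mul(Add(2, Add(-1, -5)), -2), 40)), Mul(-1, 41)), Pow(Add(2, -5), -1)) = Mul(Add(Mul(Rational(1, 2), Rational(1, 40), Add(Mul(Add(2, -6), -2), 40)), -41), Pow(-3, -1)) = Mul(Add(Mul(Rational(1, 2), Rational(1, 40), Add(Mul(-4, -2), 40)), -41), Rational(-1, 3)) = Mul(Add(Mul(Rational(1, 2), Rational(1, 40), Add(8, 40)), -41), Rational(-1, 3)) = Mul(Add(Mul(Rational(1, 2), Rational(1, 40), 48), -41), Rational(-1, 3)) = Mul(Add(Rational(3, 5), -41), Rational(-1, 3)) = Mul(Rational(-202, 5), Rational(-1, 3)) = Rational(202, 15)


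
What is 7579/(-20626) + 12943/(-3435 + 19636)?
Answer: 144174939/334161826 ≈ 0.43145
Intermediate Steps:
7579/(-20626) + 12943/(-3435 + 19636) = 7579*(-1/20626) + 12943/16201 = -7579/20626 + 12943*(1/16201) = -7579/20626 + 12943/16201 = 144174939/334161826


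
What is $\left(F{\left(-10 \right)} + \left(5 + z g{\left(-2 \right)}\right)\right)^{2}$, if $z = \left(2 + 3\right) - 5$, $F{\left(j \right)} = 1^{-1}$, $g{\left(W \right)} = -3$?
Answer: $36$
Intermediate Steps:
$F{\left(j \right)} = 1$
$z = 0$ ($z = 5 - 5 = 0$)
$\left(F{\left(-10 \right)} + \left(5 + z g{\left(-2 \right)}\right)\right)^{2} = \left(1 + \left(5 + 0 \left(-3\right)\right)\right)^{2} = \left(1 + \left(5 + 0\right)\right)^{2} = \left(1 + 5\right)^{2} = 6^{2} = 36$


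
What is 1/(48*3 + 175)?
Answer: 1/319 ≈ 0.0031348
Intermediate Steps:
1/(48*3 + 175) = 1/(144 + 175) = 1/319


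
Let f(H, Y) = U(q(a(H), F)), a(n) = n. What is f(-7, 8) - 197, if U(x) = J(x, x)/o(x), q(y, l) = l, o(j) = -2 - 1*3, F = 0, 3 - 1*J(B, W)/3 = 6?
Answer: -976/5 ≈ -195.20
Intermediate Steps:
J(B, W) = -9 (J(B, W) = 9 - 3*6 = 9 - 18 = -9)
o(j) = -5 (o(j) = -2 - 3 = -5)
U(x) = 9/5 (U(x) = -9/(-5) = -9*(-⅕) = 9/5)
f(H, Y) = 9/5
f(-7, 8) - 197 = 9/5 - 197 = -976/5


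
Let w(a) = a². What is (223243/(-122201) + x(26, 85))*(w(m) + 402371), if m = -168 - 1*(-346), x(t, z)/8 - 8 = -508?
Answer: -212264719960365/122201 ≈ -1.7370e+9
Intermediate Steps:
x(t, z) = -4000 (x(t, z) = 64 + 8*(-508) = 64 - 4064 = -4000)
m = 178 (m = -168 + 346 = 178)
(223243/(-122201) + x(26, 85))*(w(m) + 402371) = (223243/(-122201) - 4000)*(178² + 402371) = (223243*(-1/122201) - 4000)*(31684 + 402371) = (-223243/122201 - 4000)*434055 = -489027243/122201*434055 = -212264719960365/122201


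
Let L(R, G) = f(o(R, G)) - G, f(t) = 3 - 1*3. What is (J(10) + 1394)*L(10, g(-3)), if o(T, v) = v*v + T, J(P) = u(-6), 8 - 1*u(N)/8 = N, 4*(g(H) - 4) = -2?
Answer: -5271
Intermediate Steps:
g(H) = 7/2 (g(H) = 4 + (¼)*(-2) = 4 - ½ = 7/2)
u(N) = 64 - 8*N
J(P) = 112 (J(P) = 64 - 8*(-6) = 64 + 48 = 112)
o(T, v) = T + v² (o(T, v) = v² + T = T + v²)
f(t) = 0 (f(t) = 3 - 3 = 0)
L(R, G) = -G (L(R, G) = 0 - G = -G)
(J(10) + 1394)*L(10, g(-3)) = (112 + 1394)*(-1*7/2) = 1506*(-7/2) = -5271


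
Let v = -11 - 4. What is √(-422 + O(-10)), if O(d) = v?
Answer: I*√437 ≈ 20.905*I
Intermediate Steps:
v = -15
O(d) = -15
√(-422 + O(-10)) = √(-422 - 15) = √(-437) = I*√437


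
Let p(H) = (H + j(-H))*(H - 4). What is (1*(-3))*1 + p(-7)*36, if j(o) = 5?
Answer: 789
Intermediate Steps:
p(H) = (-4 + H)*(5 + H) (p(H) = (H + 5)*(H - 4) = (5 + H)*(-4 + H) = (-4 + H)*(5 + H))
(1*(-3))*1 + p(-7)*36 = (1*(-3))*1 + (-20 - 7 + (-7)²)*36 = -3*1 + (-20 - 7 + 49)*36 = -3 + 22*36 = -3 + 792 = 789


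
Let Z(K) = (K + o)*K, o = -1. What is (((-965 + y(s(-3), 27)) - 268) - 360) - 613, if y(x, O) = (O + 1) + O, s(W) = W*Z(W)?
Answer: -2151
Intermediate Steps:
Z(K) = K*(-1 + K) (Z(K) = (K - 1)*K = (-1 + K)*K = K*(-1 + K))
s(W) = W²*(-1 + W) (s(W) = W*(W*(-1 + W)) = W²*(-1 + W))
y(x, O) = 1 + 2*O (y(x, O) = (1 + O) + O = 1 + 2*O)
(((-965 + y(s(-3), 27)) - 268) - 360) - 613 = (((-965 + (1 + 2*27)) - 268) - 360) - 613 = (((-965 + (1 + 54)) - 268) - 360) - 613 = (((-965 + 55) - 268) - 360) - 613 = ((-910 - 268) - 360) - 613 = (-1178 - 360) - 613 = -1538 - 613 = -2151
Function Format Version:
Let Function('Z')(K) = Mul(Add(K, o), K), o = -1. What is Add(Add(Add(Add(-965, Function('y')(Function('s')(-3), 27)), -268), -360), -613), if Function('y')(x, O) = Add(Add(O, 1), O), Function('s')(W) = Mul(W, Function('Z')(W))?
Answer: -2151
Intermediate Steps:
Function('Z')(K) = Mul(K, Add(-1, K)) (Function('Z')(K) = Mul(Add(K, -1), K) = Mul(Add(-1, K), K) = Mul(K, Add(-1, K)))
Function('s')(W) = Mul(Pow(W, 2), Add(-1, W)) (Function('s')(W) = Mul(W, Mul(W, Add(-1, W))) = Mul(Pow(W, 2), Add(-1, W)))
Function('y')(x, O) = Add(1, Mul(2, O)) (Function('y')(x, O) = Add(Add(1, O), O) = Add(1, Mul(2, O)))
Add(Add(Add(Add(-965, Function('y')(Function('s')(-3), 27)), -268), -360), -613) = Add(Add(Add(Add(-965, Add(1, Mul(2, 27))), -268), -360), -613) = Add(Add(Add(Add(-965, Add(1, 54)), -268), -360), -613) = Add(Add(Add(Add(-965, 55), -268), -360), -613) = Add(Add(Add(-910, -268), -360), -613) = Add(Add(-1178, -360), -613) = Add(-1538, -613) = -2151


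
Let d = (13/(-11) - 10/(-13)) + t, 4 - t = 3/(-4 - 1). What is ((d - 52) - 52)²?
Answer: 5093105956/511225 ≈ 9962.5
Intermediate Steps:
t = 23/5 (t = 4 - 3/(-4 - 1) = 4 - 3/(-5) = 4 - 3*(-1)/5 = 4 - 1*(-⅗) = 4 + ⅗ = 23/5 ≈ 4.6000)
d = 2994/715 (d = (13/(-11) - 10/(-13)) + 23/5 = (13*(-1/11) - 10*(-1/13)) + 23/5 = (-13/11 + 10/13) + 23/5 = -59/143 + 23/5 = 2994/715 ≈ 4.1874)
((d - 52) - 52)² = ((2994/715 - 52) - 52)² = (-34186/715 - 52)² = (-71366/715)² = 5093105956/511225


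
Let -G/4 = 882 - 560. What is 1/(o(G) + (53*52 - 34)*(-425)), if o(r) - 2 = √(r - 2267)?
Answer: -385616/446099099553 - I*√395/446099099553 ≈ -8.6442e-7 - 4.4552e-11*I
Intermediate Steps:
G = -1288 (G = -4*(882 - 560) = -4*322 = -1288)
o(r) = 2 + √(-2267 + r) (o(r) = 2 + √(r - 2267) = 2 + √(-2267 + r))
1/(o(G) + (53*52 - 34)*(-425)) = 1/((2 + √(-2267 - 1288)) + (53*52 - 34)*(-425)) = 1/((2 + √(-3555)) + (2756 - 34)*(-425)) = 1/((2 + 3*I*√395) + 2722*(-425)) = 1/((2 + 3*I*√395) - 1156850) = 1/(-1156848 + 3*I*√395)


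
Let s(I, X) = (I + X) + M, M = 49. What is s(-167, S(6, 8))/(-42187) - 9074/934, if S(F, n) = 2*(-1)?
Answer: -191346379/19701329 ≈ -9.7124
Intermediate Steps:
S(F, n) = -2
s(I, X) = 49 + I + X (s(I, X) = (I + X) + 49 = 49 + I + X)
s(-167, S(6, 8))/(-42187) - 9074/934 = (49 - 167 - 2)/(-42187) - 9074/934 = -120*(-1/42187) - 9074*1/934 = 120/42187 - 4537/467 = -191346379/19701329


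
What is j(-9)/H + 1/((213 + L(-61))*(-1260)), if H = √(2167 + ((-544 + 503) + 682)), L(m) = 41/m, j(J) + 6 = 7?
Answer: -61/16319520 + √78/468 ≈ 0.018868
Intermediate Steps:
j(J) = 1 (j(J) = -6 + 7 = 1)
H = 6*√78 (H = √(2167 + (-41 + 682)) = √(2167 + 641) = √2808 = 6*√78 ≈ 52.991)
j(-9)/H + 1/((213 + L(-61))*(-1260)) = 1/(6*√78) + 1/((213 + 41/(-61))*(-1260)) = 1*(√78/468) - 1/1260/(213 + 41*(-1/61)) = √78/468 - 1/1260/(213 - 41/61) = √78/468 - 1/1260/(12952/61) = √78/468 + (61/12952)*(-1/1260) = √78/468 - 61/16319520 = -61/16319520 + √78/468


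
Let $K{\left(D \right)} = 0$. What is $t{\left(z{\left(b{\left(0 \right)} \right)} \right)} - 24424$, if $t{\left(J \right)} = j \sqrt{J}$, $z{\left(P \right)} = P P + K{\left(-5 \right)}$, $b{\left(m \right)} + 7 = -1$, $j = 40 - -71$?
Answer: $-23536$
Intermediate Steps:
$j = 111$ ($j = 40 + 71 = 111$)
$b{\left(m \right)} = -8$ ($b{\left(m \right)} = -7 - 1 = -8$)
$z{\left(P \right)} = P^{2}$ ($z{\left(P \right)} = P P + 0 = P^{2} + 0 = P^{2}$)
$t{\left(J \right)} = 111 \sqrt{J}$
$t{\left(z{\left(b{\left(0 \right)} \right)} \right)} - 24424 = 111 \sqrt{\left(-8\right)^{2}} - 24424 = 111 \sqrt{64} - 24424 = 111 \cdot 8 - 24424 = 888 - 24424 = -23536$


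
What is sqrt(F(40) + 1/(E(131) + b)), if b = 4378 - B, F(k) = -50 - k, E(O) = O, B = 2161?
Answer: I*sqrt(124044253)/1174 ≈ 9.4868*I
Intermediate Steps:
b = 2217 (b = 4378 - 1*2161 = 4378 - 2161 = 2217)
sqrt(F(40) + 1/(E(131) + b)) = sqrt((-50 - 1*40) + 1/(131 + 2217)) = sqrt((-50 - 40) + 1/2348) = sqrt(-90 + 1/2348) = sqrt(-211319/2348) = I*sqrt(124044253)/1174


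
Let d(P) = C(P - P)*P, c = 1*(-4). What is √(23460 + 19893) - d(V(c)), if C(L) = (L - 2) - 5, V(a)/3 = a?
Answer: -84 + 3*√4817 ≈ 124.21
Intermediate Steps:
c = -4
V(a) = 3*a
C(L) = -7 + L (C(L) = (-2 + L) - 5 = -7 + L)
d(P) = -7*P (d(P) = (-7 + (P - P))*P = (-7 + 0)*P = -7*P)
√(23460 + 19893) - d(V(c)) = √(23460 + 19893) - (-7)*3*(-4) = √43353 - (-7)*(-12) = 3*√4817 - 1*84 = 3*√4817 - 84 = -84 + 3*√4817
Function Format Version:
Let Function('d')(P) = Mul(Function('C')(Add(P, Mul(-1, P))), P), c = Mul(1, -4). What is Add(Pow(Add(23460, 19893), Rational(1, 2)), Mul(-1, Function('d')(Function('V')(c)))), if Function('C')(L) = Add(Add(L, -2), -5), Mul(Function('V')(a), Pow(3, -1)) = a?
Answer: Add(-84, Mul(3, Pow(4817, Rational(1, 2)))) ≈ 124.21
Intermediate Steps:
c = -4
Function('V')(a) = Mul(3, a)
Function('C')(L) = Add(-7, L) (Function('C')(L) = Add(Add(-2, L), -5) = Add(-7, L))
Function('d')(P) = Mul(-7, P) (Function('d')(P) = Mul(Add(-7, Add(P, Mul(-1, P))), P) = Mul(Add(-7, 0), P) = Mul(-7, P))
Add(Pow(Add(23460, 19893), Rational(1, 2)), Mul(-1, Function('d')(Function('V')(c)))) = Add(Pow(Add(23460, 19893), Rational(1, 2)), Mul(-1, Mul(-7, Mul(3, -4)))) = Add(Pow(43353, Rational(1, 2)), Mul(-1, Mul(-7, -12))) = Add(Mul(3, Pow(4817, Rational(1, 2))), Mul(-1, 84)) = Add(Mul(3, Pow(4817, Rational(1, 2))), -84) = Add(-84, Mul(3, Pow(4817, Rational(1, 2))))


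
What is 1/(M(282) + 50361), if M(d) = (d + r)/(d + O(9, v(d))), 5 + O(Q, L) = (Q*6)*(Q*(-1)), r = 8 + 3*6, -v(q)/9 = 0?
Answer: 19/956831 ≈ 1.9857e-5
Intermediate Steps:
v(q) = 0 (v(q) = -9*0 = 0)
r = 26 (r = 8 + 18 = 26)
O(Q, L) = -5 - 6*Q**2 (O(Q, L) = -5 + (Q*6)*(Q*(-1)) = -5 + (6*Q)*(-Q) = -5 - 6*Q**2)
M(d) = (26 + d)/(-491 + d) (M(d) = (d + 26)/(d + (-5 - 6*9**2)) = (26 + d)/(d + (-5 - 6*81)) = (26 + d)/(d + (-5 - 486)) = (26 + d)/(d - 491) = (26 + d)/(-491 + d))
1/(M(282) + 50361) = 1/((26 + 282)/(-491 + 282) + 50361) = 1/(308/(-209) + 50361) = 1/(-1/209*308 + 50361) = 1/(-28/19 + 50361) = 1/(956831/19) = 19/956831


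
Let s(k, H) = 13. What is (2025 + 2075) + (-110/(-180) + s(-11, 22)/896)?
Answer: 33067445/8064 ≈ 4100.6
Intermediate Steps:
(2025 + 2075) + (-110/(-180) + s(-11, 22)/896) = (2025 + 2075) + (-110/(-180) + 13/896) = 4100 + (-110*(-1/180) + 13*(1/896)) = 4100 + (11/18 + 13/896) = 4100 + 5045/8064 = 33067445/8064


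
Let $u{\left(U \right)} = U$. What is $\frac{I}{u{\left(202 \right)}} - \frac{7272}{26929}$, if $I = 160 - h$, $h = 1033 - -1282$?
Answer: $- \frac{59500939}{5439658} \approx -10.938$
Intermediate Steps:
$h = 2315$ ($h = 1033 + 1282 = 2315$)
$I = -2155$ ($I = 160 - 2315 = -2155$)
$\frac{I}{u{\left(202 \right)}} - \frac{7272}{26929} = - \frac{2155}{202} - \frac{7272}{26929} = - \frac{59500939}{5439658}$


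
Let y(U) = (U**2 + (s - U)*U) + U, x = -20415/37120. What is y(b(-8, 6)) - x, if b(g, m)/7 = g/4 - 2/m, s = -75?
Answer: 26931673/22272 ≈ 1209.2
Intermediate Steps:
x = -4083/7424 (x = -20415*1/37120 = -4083/7424 ≈ -0.54997)
b(g, m) = -14/m + 7*g/4 (b(g, m) = 7*(g/4 - 2/m) = 7*(-2/m + g/4) = -14/m + 7*g/4)
y(U) = U + U**2 + U*(-75 - U) (y(U) = (U**2 + (-75 - U)*U) + U = (U**2 + U*(-75 - U)) + U = U + U**2 + U*(-75 - U))
y(b(-8, 6)) - x = -74*(-14/6 + (7/4)*(-8)) - 1*(-4083/7424) = -74*(-14*1/6 - 14) + 4083/7424 = -74*(-7/3 - 14) + 4083/7424 = -74*(-49/3) + 4083/7424 = 3626/3 + 4083/7424 = 26931673/22272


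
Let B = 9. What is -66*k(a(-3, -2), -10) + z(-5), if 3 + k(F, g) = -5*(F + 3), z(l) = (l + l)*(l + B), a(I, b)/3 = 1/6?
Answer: 1313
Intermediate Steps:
a(I, b) = ½ (a(I, b) = 3/6 = 3*(⅙) = ½)
z(l) = 2*l*(9 + l) (z(l) = (l + l)*(l + 9) = (2*l)*(9 + l) = 2*l*(9 + l))
k(F, g) = -18 - 5*F (k(F, g) = -3 - 5*(F + 3) = -3 - 5*(3 + F) = -3 + (-15 - 5*F) = -18 - 5*F)
-66*k(a(-3, -2), -10) + z(-5) = -66*(-18 - 5*½) + 2*(-5)*(9 - 5) = -66*(-18 - 5/2) + 2*(-5)*4 = -66*(-41/2) - 40 = 1353 - 40 = 1313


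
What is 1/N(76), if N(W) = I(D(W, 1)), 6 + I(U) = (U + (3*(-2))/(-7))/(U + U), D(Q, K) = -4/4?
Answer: -14/83 ≈ -0.16867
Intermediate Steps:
D(Q, K) = -1 (D(Q, K) = -4*¼ = -1)
I(U) = -6 + (6/7 + U)/(2*U) (I(U) = -6 + (U + (3*(-2))/(-7))/(U + U) = -6 + (U - 6*(-⅐))/((2*U)) = -6 + (U + 6/7)*(1/(2*U)) = -6 + (6/7 + U)*(1/(2*U)) = -6 + (6/7 + U)/(2*U))
N(W) = -83/14 (N(W) = (1/14)*(6 - 77*(-1))/(-1) = (1/14)*(-1)*(6 + 77) = (1/14)*(-1)*83 = -83/14)
1/N(76) = 1/(-83/14) = -14/83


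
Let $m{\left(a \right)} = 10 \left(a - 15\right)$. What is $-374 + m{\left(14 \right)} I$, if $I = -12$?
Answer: $-254$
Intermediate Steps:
$m{\left(a \right)} = -150 + 10 a$ ($m{\left(a \right)} = 10 \left(-15 + a\right) = -150 + 10 a$)
$-374 + m{\left(14 \right)} I = -374 + \left(-150 + 10 \cdot 14\right) \left(-12\right) = -374 + \left(-150 + 140\right) \left(-12\right) = -374 - -120 = -374 + 120 = -254$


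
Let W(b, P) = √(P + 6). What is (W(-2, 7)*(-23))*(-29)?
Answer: 667*√13 ≈ 2404.9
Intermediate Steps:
W(b, P) = √(6 + P)
(W(-2, 7)*(-23))*(-29) = (√(6 + 7)*(-23))*(-29) = (√13*(-23))*(-29) = -23*√13*(-29) = 667*√13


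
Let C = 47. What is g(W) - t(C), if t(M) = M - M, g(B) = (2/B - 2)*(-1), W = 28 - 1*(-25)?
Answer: 104/53 ≈ 1.9623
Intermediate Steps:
W = 53 (W = 28 + 25 = 53)
g(B) = 2 - 2/B (g(B) = (-2 + 2/B)*(-1) = 2 - 2/B)
t(M) = 0
g(W) - t(C) = (2 - 2/53) - 1*0 = (2 - 2*1/53) + 0 = (2 - 2/53) + 0 = 104/53 + 0 = 104/53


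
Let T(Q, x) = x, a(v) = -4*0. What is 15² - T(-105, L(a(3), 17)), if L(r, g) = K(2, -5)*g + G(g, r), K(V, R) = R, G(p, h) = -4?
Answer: 314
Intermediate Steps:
a(v) = 0
L(r, g) = -4 - 5*g (L(r, g) = -5*g - 4 = -4 - 5*g)
15² - T(-105, L(a(3), 17)) = 15² - (-4 - 5*17) = 225 - (-4 - 85) = 225 - 1*(-89) = 225 + 89 = 314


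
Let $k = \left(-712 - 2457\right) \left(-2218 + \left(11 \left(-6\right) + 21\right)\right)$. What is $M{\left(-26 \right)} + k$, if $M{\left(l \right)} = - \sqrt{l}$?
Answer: $7171447 - i \sqrt{26} \approx 7.1714 \cdot 10^{6} - 5.099 i$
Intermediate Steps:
$k = 7171447$ ($k = - 3169 \left(-2218 + \left(-66 + 21\right)\right) = - 3169 \left(-2218 - 45\right) = \left(-3169\right) \left(-2263\right) = 7171447$)
$M{\left(-26 \right)} + k = - \sqrt{-26} + 7171447 = - i \sqrt{26} + 7171447 = 7171447 - i \sqrt{26}$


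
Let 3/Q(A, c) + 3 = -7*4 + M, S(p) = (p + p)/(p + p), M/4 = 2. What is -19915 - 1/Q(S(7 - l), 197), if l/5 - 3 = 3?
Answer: -59722/3 ≈ -19907.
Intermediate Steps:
M = 8 (M = 4*2 = 8)
l = 30 (l = 15 + 5*3 = 15 + 15 = 30)
S(p) = 1 (S(p) = (2*p)/((2*p)) = (2*p)*(1/(2*p)) = 1)
Q(A, c) = -3/23 (Q(A, c) = 3/(-3 + (-7*4 + 8)) = 3/(-3 + (-28 + 8)) = 3/(-3 - 20) = 3/(-23) = 3*(-1/23) = -3/23)
-19915 - 1/Q(S(7 - l), 197) = -19915 - 1/(-3/23) = -19915 - 1*(-23/3) = -19915 + 23/3 = -59722/3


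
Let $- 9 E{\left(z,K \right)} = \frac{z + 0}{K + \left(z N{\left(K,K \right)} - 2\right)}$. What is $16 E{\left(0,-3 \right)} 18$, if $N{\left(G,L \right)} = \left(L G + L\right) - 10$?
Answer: $0$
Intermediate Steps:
$N{\left(G,L \right)} = -10 + L + G L$ ($N{\left(G,L \right)} = \left(G L + L\right) - 10 = \left(L + G L\right) - 10 = -10 + L + G L$)
$E{\left(z,K \right)} = - \frac{z}{9 \left(-2 + K + z \left(-10 + K + K^{2}\right)\right)}$ ($E{\left(z,K \right)} = - \frac{\left(z + 0\right) \frac{1}{K + \left(z \left(-10 + K + K K\right) - 2\right)}}{9} = - \frac{z \frac{1}{K + \left(z \left(-10 + K + K^{2}\right) - 2\right)}}{9} = - \frac{z \frac{1}{K + \left(-2 + z \left(-10 + K + K^{2}\right)\right)}}{9} = - \frac{z \frac{1}{-2 + K + z \left(-10 + K + K^{2}\right)}}{9} = - \frac{z}{9 \left(-2 + K + z \left(-10 + K + K^{2}\right)\right)}$)
$16 E{\left(0,-3 \right)} 18 = 16 \left(\left(-1\right) 0 \frac{1}{-18 + 9 \left(-3\right) + 9 \cdot 0 \left(-10 - 3 + \left(-3\right)^{2}\right)}\right) 18 = 16 \left(\left(-1\right) 0 \frac{1}{-18 - 27 + 9 \cdot 0 \left(-10 - 3 + 9\right)}\right) 18 = 16 \left(\left(-1\right) 0 \frac{1}{-18 - 27 + 9 \cdot 0 \left(-4\right)}\right) 18 = 16 \left(\left(-1\right) 0 \frac{1}{-18 - 27 + 0}\right) 18 = 16 \left(\left(-1\right) 0 \frac{1}{-45}\right) 18 = 16 \left(\left(-1\right) 0 \left(- \frac{1}{45}\right)\right) 18 = 16 \cdot 0 \cdot 18 = 0 \cdot 18 = 0$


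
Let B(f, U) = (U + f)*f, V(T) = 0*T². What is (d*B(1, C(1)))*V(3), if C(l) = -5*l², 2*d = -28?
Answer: 0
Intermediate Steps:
V(T) = 0
d = -14 (d = (½)*(-28) = -14)
B(f, U) = f*(U + f)
(d*B(1, C(1)))*V(3) = -14*(-5*1² + 1)*0 = -14*(-5*1 + 1)*0 = -14*(-5 + 1)*0 = -14*(-4)*0 = 56*0 = 0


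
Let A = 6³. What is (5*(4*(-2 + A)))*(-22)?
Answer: -94160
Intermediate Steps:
A = 216
(5*(4*(-2 + A)))*(-22) = (5*(4*(-2 + 216)))*(-22) = (5*(4*214))*(-22) = (5*856)*(-22) = 4280*(-22) = -94160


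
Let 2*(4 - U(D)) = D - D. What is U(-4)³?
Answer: 64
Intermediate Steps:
U(D) = 4 (U(D) = 4 - (D - D)/2 = 4 - ½*0 = 4 + 0 = 4)
U(-4)³ = 4³ = 64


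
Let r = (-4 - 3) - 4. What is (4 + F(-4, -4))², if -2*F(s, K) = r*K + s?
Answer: 256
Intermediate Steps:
r = -11 (r = -7 - 4 = -11)
F(s, K) = -s/2 + 11*K/2 (F(s, K) = -(-11*K + s)/2 = -(s - 11*K)/2 = -s/2 + 11*K/2)
(4 + F(-4, -4))² = (4 + (-½*(-4) + (11/2)*(-4)))² = (4 + (2 - 22))² = (4 - 20)² = (-16)² = 256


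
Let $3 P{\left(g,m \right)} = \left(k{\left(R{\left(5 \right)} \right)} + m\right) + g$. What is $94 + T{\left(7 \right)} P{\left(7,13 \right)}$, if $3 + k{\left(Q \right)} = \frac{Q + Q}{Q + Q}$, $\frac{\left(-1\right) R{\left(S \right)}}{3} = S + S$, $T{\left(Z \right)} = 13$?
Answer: $172$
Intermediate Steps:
$R{\left(S \right)} = - 6 S$ ($R{\left(S \right)} = - 3 \left(S + S\right) = - 3 \cdot 2 S = - 6 S$)
$k{\left(Q \right)} = -2$ ($k{\left(Q \right)} = -3 + \frac{Q + Q}{Q + Q} = -3 + \frac{2 Q}{2 Q} = -3 + 2 Q \frac{1}{2 Q} = -3 + 1 = -2$)
$P{\left(g,m \right)} = - \frac{2}{3} + \frac{g}{3} + \frac{m}{3}$ ($P{\left(g,m \right)} = \frac{\left(-2 + m\right) + g}{3} = \frac{-2 + g + m}{3} = - \frac{2}{3} + \frac{g}{3} + \frac{m}{3}$)
$94 + T{\left(7 \right)} P{\left(7,13 \right)} = 94 + 13 \left(- \frac{2}{3} + \frac{1}{3} \cdot 7 + \frac{1}{3} \cdot 13\right) = 94 + 13 \left(- \frac{2}{3} + \frac{7}{3} + \frac{13}{3}\right) = 94 + 13 \cdot 6 = 94 + 78 = 172$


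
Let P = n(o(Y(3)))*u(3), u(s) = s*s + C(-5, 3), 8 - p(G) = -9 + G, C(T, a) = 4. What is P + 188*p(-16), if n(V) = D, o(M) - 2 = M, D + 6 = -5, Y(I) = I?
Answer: 6061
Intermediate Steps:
p(G) = 17 - G (p(G) = 8 - (-9 + G) = 8 + (9 - G) = 17 - G)
u(s) = 4 + s² (u(s) = s*s + 4 = s² + 4 = 4 + s²)
D = -11 (D = -6 - 5 = -11)
o(M) = 2 + M
n(V) = -11
P = -143 (P = -11*(4 + 3²) = -11*(4 + 9) = -11*13 = -143)
P + 188*p(-16) = -143 + 188*(17 - 1*(-16)) = -143 + 188*(17 + 16) = -143 + 188*33 = -143 + 6204 = 6061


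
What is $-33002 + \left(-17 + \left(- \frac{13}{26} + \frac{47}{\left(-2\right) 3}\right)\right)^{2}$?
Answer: $- \frac{291242}{9} \approx -32360.0$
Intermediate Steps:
$-33002 + \left(-17 + \left(- \frac{13}{26} + \frac{47}{\left(-2\right) 3}\right)\right)^{2} = -33002 + \left(-17 + \left(\left(-13\right) \frac{1}{26} + \frac{47}{-6}\right)\right)^{2} = -33002 + \left(-17 + \left(- \frac{1}{2} + 47 \left(- \frac{1}{6}\right)\right)\right)^{2} = -33002 + \left(-17 - \frac{25}{3}\right)^{2} = -33002 + \left(- \frac{76}{3}\right)^{2} = -33002 + \frac{5776}{9} = - \frac{291242}{9}$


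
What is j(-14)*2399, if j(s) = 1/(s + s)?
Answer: -2399/28 ≈ -85.679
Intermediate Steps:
j(s) = 1/(2*s)
j(-14)*2399 = ((1/2)/(-14))*2399 = ((1/2)*(-1/14))*2399 = -1/28*2399 = -2399/28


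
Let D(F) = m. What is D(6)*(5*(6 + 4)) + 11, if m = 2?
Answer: 111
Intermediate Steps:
D(F) = 2
D(6)*(5*(6 + 4)) + 11 = 2*(5*(6 + 4)) + 11 = 2*(5*10) + 11 = 2*50 + 11 = 100 + 11 = 111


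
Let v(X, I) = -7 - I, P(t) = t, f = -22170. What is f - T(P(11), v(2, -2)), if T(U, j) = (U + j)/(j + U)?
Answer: -22171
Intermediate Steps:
T(U, j) = 1 (T(U, j) = (U + j)/(U + j) = 1)
f - T(P(11), v(2, -2)) = -22170 - 1*1 = -22170 - 1 = -22171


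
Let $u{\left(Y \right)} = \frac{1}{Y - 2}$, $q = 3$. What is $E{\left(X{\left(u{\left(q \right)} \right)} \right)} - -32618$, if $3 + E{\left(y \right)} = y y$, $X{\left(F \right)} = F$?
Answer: $32616$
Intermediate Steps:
$u{\left(Y \right)} = \frac{1}{-2 + Y}$
$E{\left(y \right)} = -3 + y^{2}$ ($E{\left(y \right)} = -3 + y y = -3 + y^{2}$)
$E{\left(X{\left(u{\left(q \right)} \right)} \right)} - -32618 = \left(-3 + \left(\frac{1}{-2 + 3}\right)^{2}\right) - -32618 = \left(-3 + \left(1^{-1}\right)^{2}\right) + 32618 = \left(-3 + 1^{2}\right) + 32618 = \left(-3 + 1\right) + 32618 = -2 + 32618 = 32616$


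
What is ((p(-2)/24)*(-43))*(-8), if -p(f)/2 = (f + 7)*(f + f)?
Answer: 1720/3 ≈ 573.33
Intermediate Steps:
p(f) = -4*f*(7 + f) (p(f) = -2*(f + 7)*(f + f) = -2*(7 + f)*2*f = -4*f*(7 + f))
((p(-2)/24)*(-43))*(-8) = ((-4*(-2)*(7 - 2)/24)*(-43))*(-8) = ((-4*(-2)*5*(1/24))*(-43))*(-8) = ((40*(1/24))*(-43))*(-8) = ((5/3)*(-43))*(-8) = -215/3*(-8) = 1720/3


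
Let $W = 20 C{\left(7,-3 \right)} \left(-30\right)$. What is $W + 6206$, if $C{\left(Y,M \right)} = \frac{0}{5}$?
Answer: $6206$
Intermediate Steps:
$C{\left(Y,M \right)} = 0$ ($C{\left(Y,M \right)} = 0 \cdot \frac{1}{5} = 0$)
$W = 0$ ($W = 20 \cdot 0 \left(-30\right) = 0 \left(-30\right) = 0$)
$W + 6206 = 0 + 6206 = 6206$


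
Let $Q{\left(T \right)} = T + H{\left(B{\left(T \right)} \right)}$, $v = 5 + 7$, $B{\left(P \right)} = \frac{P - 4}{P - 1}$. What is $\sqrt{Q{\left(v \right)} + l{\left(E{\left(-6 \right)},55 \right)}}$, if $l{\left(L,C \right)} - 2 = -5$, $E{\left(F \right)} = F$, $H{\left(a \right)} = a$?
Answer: $\frac{\sqrt{1177}}{11} \approx 3.1189$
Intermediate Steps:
$B{\left(P \right)} = \frac{-4 + P}{-1 + P}$
$v = 12$
$Q{\left(T \right)} = T + \frac{-4 + T}{-1 + T}$
$l{\left(L,C \right)} = -3$ ($l{\left(L,C \right)} = 2 - 5 = -3$)
$\sqrt{Q{\left(v \right)} + l{\left(E{\left(-6 \right)},55 \right)}} = \sqrt{\frac{-4 + 12^{2}}{-1 + 12} - 3} = \sqrt{\frac{-4 + 144}{11} - 3} = \sqrt{\frac{1}{11} \cdot 140 - 3} = \sqrt{\frac{140}{11} - 3} = \sqrt{\frac{107}{11}} = \frac{\sqrt{1177}}{11}$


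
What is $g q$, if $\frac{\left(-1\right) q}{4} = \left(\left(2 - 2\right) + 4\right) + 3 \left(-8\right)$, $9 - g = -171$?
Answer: $14400$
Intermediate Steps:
$g = 180$ ($g = 9 - -171 = 9 + 171 = 180$)
$q = 80$ ($q = - 4 \left(\left(\left(2 - 2\right) + 4\right) + 3 \left(-8\right)\right) = - 4 \left(\left(0 + 4\right) - 24\right) = - 4 \left(4 - 24\right) = \left(-4\right) \left(-20\right) = 80$)
$g q = 180 \cdot 80 = 14400$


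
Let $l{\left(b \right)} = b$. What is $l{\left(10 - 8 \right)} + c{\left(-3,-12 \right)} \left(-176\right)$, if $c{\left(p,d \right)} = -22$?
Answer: $3874$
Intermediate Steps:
$l{\left(10 - 8 \right)} + c{\left(-3,-12 \right)} \left(-176\right) = \left(10 - 8\right) - -3872 = 2 + 3872 = 3874$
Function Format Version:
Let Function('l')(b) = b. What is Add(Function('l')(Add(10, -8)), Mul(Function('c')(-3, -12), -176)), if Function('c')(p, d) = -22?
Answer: 3874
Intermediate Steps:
Add(Function('l')(Add(10, -8)), Mul(Function('c')(-3, -12), -176)) = Add(Add(10, -8), Mul(-22, -176)) = Add(2, 3872) = 3874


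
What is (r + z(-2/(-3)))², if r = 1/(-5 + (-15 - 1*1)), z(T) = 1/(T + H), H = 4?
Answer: 1/36 ≈ 0.027778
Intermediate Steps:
z(T) = 1/(4 + T) (z(T) = 1/(T + 4) = 1/(4 + T))
r = -1/21 (r = 1/(-5 + (-15 - 1)) = 1/(-5 - 16) = 1/(-21) = -1/21 ≈ -0.047619)
(r + z(-2/(-3)))² = (-1/21 + 1/(4 - 2/(-3)))² = (-1/21 + 1/(4 - 2*(-⅓)))² = (-1/21 + 1/(4 + ⅔))² = (-1/21 + 1/(14/3))² = (-1/21 + 3/14)² = (⅙)² = 1/36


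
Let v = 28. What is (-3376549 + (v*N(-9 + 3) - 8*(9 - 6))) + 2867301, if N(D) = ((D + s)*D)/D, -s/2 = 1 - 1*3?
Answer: -509328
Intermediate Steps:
s = 4 (s = -2*(1 - 1*3) = -2*(1 - 3) = -2*(-2) = 4)
N(D) = 4 + D (N(D) = ((D + 4)*D)/D = ((4 + D)*D)/D = (D*(4 + D))/D = 4 + D)
(-3376549 + (v*N(-9 + 3) - 8*(9 - 6))) + 2867301 = (-3376549 + (28*(4 + (-9 + 3)) - 8*(9 - 6))) + 2867301 = (-3376549 + (28*(4 - 6) - 8*3)) + 2867301 = (-3376549 + (28*(-2) - 24)) + 2867301 = (-3376549 + (-56 - 24)) + 2867301 = (-3376549 - 80) + 2867301 = -3376629 + 2867301 = -509328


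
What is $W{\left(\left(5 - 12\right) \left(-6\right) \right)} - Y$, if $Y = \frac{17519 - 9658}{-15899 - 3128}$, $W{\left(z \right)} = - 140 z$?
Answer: $- \frac{111870899}{19027} \approx -5879.6$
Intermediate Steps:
$Y = - \frac{7861}{19027}$ ($Y = \frac{7861}{-19027} = 7861 \left(- \frac{1}{19027}\right) = - \frac{7861}{19027} \approx -0.41315$)
$W{\left(\left(5 - 12\right) \left(-6\right) \right)} - Y = - 140 \left(5 - 12\right) \left(-6\right) - - \frac{7861}{19027} = - 140 \left(5 - 12\right) \left(-6\right) + \frac{7861}{19027} = - 140 \left(\left(-7\right) \left(-6\right)\right) + \frac{7861}{19027} = \left(-140\right) 42 + \frac{7861}{19027} = -5880 + \frac{7861}{19027} = - \frac{111870899}{19027}$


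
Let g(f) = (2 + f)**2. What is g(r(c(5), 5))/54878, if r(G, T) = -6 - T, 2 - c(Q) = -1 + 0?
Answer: 81/54878 ≈ 0.0014760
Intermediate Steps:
c(Q) = 3 (c(Q) = 2 - (-1 + 0) = 2 - 1*(-1) = 2 + 1 = 3)
g(r(c(5), 5))/54878 = (2 + (-6 - 1*5))**2/54878 = (2 + (-6 - 5))**2*(1/54878) = (2 - 11)**2*(1/54878) = (-9)**2*(1/54878) = 81*(1/54878) = 81/54878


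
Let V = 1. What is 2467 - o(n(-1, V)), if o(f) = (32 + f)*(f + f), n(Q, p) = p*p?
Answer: 2401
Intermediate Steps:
n(Q, p) = p²
o(f) = 2*f*(32 + f) (o(f) = (32 + f)*(2*f) = 2*f*(32 + f))
2467 - o(n(-1, V)) = 2467 - 2*1²*(32 + 1²) = 2467 - 2*(32 + 1) = 2467 - 2*33 = 2467 - 1*66 = 2467 - 66 = 2401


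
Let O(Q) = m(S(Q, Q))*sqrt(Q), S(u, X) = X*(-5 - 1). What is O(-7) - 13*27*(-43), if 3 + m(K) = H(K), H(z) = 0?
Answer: 15093 - 3*I*sqrt(7) ≈ 15093.0 - 7.9373*I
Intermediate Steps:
S(u, X) = -6*X (S(u, X) = X*(-6) = -6*X)
m(K) = -3 (m(K) = -3 + 0 = -3)
O(Q) = -3*sqrt(Q)
O(-7) - 13*27*(-43) = -3*I*sqrt(7) - 13*27*(-43) = -3*I*sqrt(7) - 351*(-43) = -3*I*sqrt(7) + 15093 = 15093 - 3*I*sqrt(7)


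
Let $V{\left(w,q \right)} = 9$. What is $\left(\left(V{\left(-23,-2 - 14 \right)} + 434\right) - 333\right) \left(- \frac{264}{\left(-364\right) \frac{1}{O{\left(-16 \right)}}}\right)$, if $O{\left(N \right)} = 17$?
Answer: $\frac{123420}{91} \approx 1356.3$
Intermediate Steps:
$\left(\left(V{\left(-23,-2 - 14 \right)} + 434\right) - 333\right) \left(- \frac{264}{\left(-364\right) \frac{1}{O{\left(-16 \right)}}}\right) = \left(\left(9 + 434\right) - 333\right) \left(- \frac{264}{\left(-364\right) \frac{1}{17}}\right) = \left(443 - 333\right) \left(- \frac{264}{\left(-364\right) \frac{1}{17}}\right) = 110 \left(- \frac{264}{- \frac{364}{17}}\right) = 110 \left(\left(-264\right) \left(- \frac{17}{364}\right)\right) = 110 \cdot \frac{1122}{91} = \frac{123420}{91}$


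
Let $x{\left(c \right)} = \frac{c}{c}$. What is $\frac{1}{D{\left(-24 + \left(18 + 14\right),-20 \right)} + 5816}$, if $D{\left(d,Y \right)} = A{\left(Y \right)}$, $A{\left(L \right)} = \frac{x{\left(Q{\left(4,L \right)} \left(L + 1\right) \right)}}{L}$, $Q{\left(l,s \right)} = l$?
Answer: $\frac{20}{116319} \approx 0.00017194$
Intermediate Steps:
$x{\left(c \right)} = 1$
$A{\left(L \right)} = \frac{1}{L}$ ($A{\left(L \right)} = 1 \frac{1}{L} = \frac{1}{L}$)
$D{\left(d,Y \right)} = \frac{1}{Y}$
$\frac{1}{D{\left(-24 + \left(18 + 14\right),-20 \right)} + 5816} = \frac{1}{\frac{1}{-20} + 5816} = \frac{1}{- \frac{1}{20} + 5816} = \frac{1}{\frac{116319}{20}} = \frac{20}{116319}$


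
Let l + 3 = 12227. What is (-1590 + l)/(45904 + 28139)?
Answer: 10634/74043 ≈ 0.14362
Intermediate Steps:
l = 12224 (l = -3 + 12227 = 12224)
(-1590 + l)/(45904 + 28139) = (-1590 + 12224)/(45904 + 28139) = 10634/74043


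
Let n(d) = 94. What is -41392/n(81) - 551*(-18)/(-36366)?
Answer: -227797/517 ≈ -440.61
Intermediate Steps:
-41392/n(81) - 551*(-18)/(-36366) = -41392/94 - 551*(-18)/(-36366) = -41392*1/94 + 9918*(-1/36366) = -20696/47 - 3/11 = -227797/517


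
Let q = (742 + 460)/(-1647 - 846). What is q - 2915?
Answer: -7268297/2493 ≈ -2915.5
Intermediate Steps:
q = -1202/2493 (q = 1202/(-2493) = 1202*(-1/2493) = -1202/2493 ≈ -0.48215)
q - 2915 = -1202/2493 - 2915 = -7268297/2493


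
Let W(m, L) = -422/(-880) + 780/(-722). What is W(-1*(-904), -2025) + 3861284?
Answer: 613326255131/158840 ≈ 3.8613e+6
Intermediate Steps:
W(m, L) = -95429/158840 (W(m, L) = -422*(-1/880) + 780*(-1/722) = 211/440 - 390/361 = -95429/158840)
W(-1*(-904), -2025) + 3861284 = -95429/158840 + 3861284 = 613326255131/158840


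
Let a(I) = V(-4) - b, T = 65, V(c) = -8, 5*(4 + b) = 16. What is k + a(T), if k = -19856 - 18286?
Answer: -190746/5 ≈ -38149.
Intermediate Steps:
b = -⅘ (b = -4 + (⅕)*16 = -4 + 16/5 = -⅘ ≈ -0.80000)
k = -38142
a(I) = -36/5 (a(I) = -8 - 1*(-⅘) = -8 + ⅘ = -36/5)
k + a(T) = -38142 - 36/5 = -190746/5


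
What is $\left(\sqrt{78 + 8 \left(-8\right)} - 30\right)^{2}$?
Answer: $\left(30 - \sqrt{14}\right)^{2} \approx 689.5$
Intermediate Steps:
$\left(\sqrt{78 + 8 \left(-8\right)} - 30\right)^{2} = \left(\sqrt{78 - 64} - 30\right)^{2} = \left(\sqrt{14} - 30\right)^{2} = \left(-30 + \sqrt{14}\right)^{2}$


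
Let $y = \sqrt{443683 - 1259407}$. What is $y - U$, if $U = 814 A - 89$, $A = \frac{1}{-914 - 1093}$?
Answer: $\frac{179437}{2007} + 6 i \sqrt{22659} \approx 89.406 + 903.17 i$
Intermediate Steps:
$A = - \frac{1}{2007}$ ($A = \frac{1}{-2007} = - \frac{1}{2007} \approx -0.00049826$)
$y = 6 i \sqrt{22659}$ ($y = \sqrt{-815724} = 6 i \sqrt{22659} \approx 903.17 i$)
$U = - \frac{179437}{2007}$ ($U = 814 \left(- \frac{1}{2007}\right) - 89 = - \frac{814}{2007} - 89 = - \frac{179437}{2007} \approx -89.406$)
$y - U = 6 i \sqrt{22659} - - \frac{179437}{2007} = 6 i \sqrt{22659} + \frac{179437}{2007} = \frac{179437}{2007} + 6 i \sqrt{22659}$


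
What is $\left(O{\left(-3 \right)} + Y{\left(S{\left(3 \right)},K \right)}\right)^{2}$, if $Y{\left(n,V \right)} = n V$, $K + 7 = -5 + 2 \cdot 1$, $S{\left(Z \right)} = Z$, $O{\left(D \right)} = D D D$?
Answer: $3249$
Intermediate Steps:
$O{\left(D \right)} = D^{3}$ ($O{\left(D \right)} = D^{2} D = D^{3}$)
$K = -10$ ($K = -7 + \left(-5 + 2 \cdot 1\right) = -7 + \left(-5 + 2\right) = -7 - 3 = -10$)
$Y{\left(n,V \right)} = V n$
$\left(O{\left(-3 \right)} + Y{\left(S{\left(3 \right)},K \right)}\right)^{2} = \left(\left(-3\right)^{3} - 30\right)^{2} = \left(-27 - 30\right)^{2} = \left(-57\right)^{2} = 3249$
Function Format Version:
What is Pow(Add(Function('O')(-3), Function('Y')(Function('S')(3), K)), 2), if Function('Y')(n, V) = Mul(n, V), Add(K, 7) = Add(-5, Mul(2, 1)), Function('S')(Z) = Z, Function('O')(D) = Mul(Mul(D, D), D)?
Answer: 3249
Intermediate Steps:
Function('O')(D) = Pow(D, 3) (Function('O')(D) = Mul(Pow(D, 2), D) = Pow(D, 3))
K = -10 (K = Add(-7, Add(-5, Mul(2, 1))) = Add(-7, Add(-5, 2)) = Add(-7, -3) = -10)
Function('Y')(n, V) = Mul(V, n)
Pow(Add(Function('O')(-3), Function('Y')(Function('S')(3), K)), 2) = Pow(Add(Pow(-3, 3), Mul(-10, 3)), 2) = Pow(Add(-27, -30), 2) = Pow(-57, 2) = 3249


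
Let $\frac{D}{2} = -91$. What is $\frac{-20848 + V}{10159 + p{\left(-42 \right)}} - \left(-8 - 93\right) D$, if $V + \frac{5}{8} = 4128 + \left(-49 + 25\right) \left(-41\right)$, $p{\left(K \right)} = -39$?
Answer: $- \frac{1488332613}{80960} \approx -18384.0$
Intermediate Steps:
$D = -182$ ($D = 2 \left(-91\right) = -182$)
$V = \frac{40891}{8}$ ($V = - \frac{5}{8} + \left(4128 + \left(-49 + 25\right) \left(-41\right)\right) = - \frac{5}{8} + \left(4128 - -984\right) = - \frac{5}{8} + \left(4128 + 984\right) = - \frac{5}{8} + 5112 = \frac{40891}{8} \approx 5111.4$)
$\frac{-20848 + V}{10159 + p{\left(-42 \right)}} - \left(-8 - 93\right) D = \frac{-20848 + \frac{40891}{8}}{10159 - 39} - \left(-8 - 93\right) \left(-182\right) = - \frac{125893}{8 \cdot 10120} - \left(-101\right) \left(-182\right) = \left(- \frac{125893}{8}\right) \frac{1}{10120} - 18382 = - \frac{125893}{80960} - 18382 = - \frac{1488332613}{80960}$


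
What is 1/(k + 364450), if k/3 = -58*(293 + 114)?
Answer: 1/293632 ≈ 3.4056e-6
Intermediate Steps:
k = -70818 (k = 3*(-58*(293 + 114)) = 3*(-58*407) = 3*(-23606) = -70818)
1/(k + 364450) = 1/(-70818 + 364450) = 1/293632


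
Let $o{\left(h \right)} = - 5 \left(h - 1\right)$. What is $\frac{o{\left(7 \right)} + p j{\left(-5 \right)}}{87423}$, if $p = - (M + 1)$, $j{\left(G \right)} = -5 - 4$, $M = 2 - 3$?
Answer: $- \frac{10}{29141} \approx -0.00034316$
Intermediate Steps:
$M = -1$
$o{\left(h \right)} = 5 - 5 h$ ($o{\left(h \right)} = - 5 \left(-1 + h\right) = 5 - 5 h$)
$j{\left(G \right)} = -9$
$p = 0$ ($p = - (-1 + 1) = \left(-1\right) 0 = 0$)
$\frac{o{\left(7 \right)} + p j{\left(-5 \right)}}{87423} = \frac{\left(5 - 35\right) + 0 \left(-9\right)}{87423} = \left(\left(5 - 35\right) + 0\right) \frac{1}{87423} = \left(-30 + 0\right) \frac{1}{87423} = \left(-30\right) \frac{1}{87423} = - \frac{10}{29141}$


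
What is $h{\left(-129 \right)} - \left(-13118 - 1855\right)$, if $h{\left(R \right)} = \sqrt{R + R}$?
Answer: $14973 + i \sqrt{258} \approx 14973.0 + 16.062 i$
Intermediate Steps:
$h{\left(R \right)} = \sqrt{2} \sqrt{R}$ ($h{\left(R \right)} = \sqrt{2 R} = \sqrt{2} \sqrt{R}$)
$h{\left(-129 \right)} - \left(-13118 - 1855\right) = \sqrt{2} \sqrt{-129} - \left(-13118 - 1855\right) = \sqrt{2} i \sqrt{129} - \left(-13118 - 1855\right) = i \sqrt{258} - -14973 = i \sqrt{258} + 14973 = 14973 + i \sqrt{258}$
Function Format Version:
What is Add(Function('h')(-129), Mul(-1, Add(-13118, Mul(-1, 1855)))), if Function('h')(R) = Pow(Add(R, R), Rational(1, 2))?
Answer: Add(14973, Mul(I, Pow(258, Rational(1, 2)))) ≈ Add(14973., Mul(16.062, I))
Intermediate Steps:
Function('h')(R) = Mul(Pow(2, Rational(1, 2)), Pow(R, Rational(1, 2))) (Function('h')(R) = Pow(Mul(2, R), Rational(1, 2)) = Mul(Pow(2, Rational(1, 2)), Pow(R, Rational(1, 2))))
Add(Function('h')(-129), Mul(-1, Add(-13118, Mul(-1, 1855)))) = Add(Mul(Pow(2, Rational(1, 2)), Pow(-129, Rational(1, 2))), Mul(-1, Add(-13118, Mul(-1, 1855)))) = Add(Mul(Pow(2, Rational(1, 2)), Mul(I, Pow(129, Rational(1, 2)))), Mul(-1, Add(-13118, -1855))) = Add(Mul(I, Pow(258, Rational(1, 2))), Mul(-1, -14973)) = Add(Mul(I, Pow(258, Rational(1, 2))), 14973) = Add(14973, Mul(I, Pow(258, Rational(1, 2))))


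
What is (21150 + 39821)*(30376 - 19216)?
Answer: 680436360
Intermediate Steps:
(21150 + 39821)*(30376 - 19216) = 60971*11160 = 680436360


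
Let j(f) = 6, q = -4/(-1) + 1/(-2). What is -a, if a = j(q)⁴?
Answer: -1296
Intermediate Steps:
q = 7/2 (q = -4*(-1) + 1*(-½) = 4 - ½ = 7/2 ≈ 3.5000)
a = 1296 (a = 6⁴ = 1296)
-a = -1*1296 = -1296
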